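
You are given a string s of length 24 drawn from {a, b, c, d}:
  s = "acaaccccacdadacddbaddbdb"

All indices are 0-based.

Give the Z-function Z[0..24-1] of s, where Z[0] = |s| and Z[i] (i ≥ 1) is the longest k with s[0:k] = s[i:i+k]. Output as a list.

Z[0]=24
i=1: outside box; Z[1]=0
i=2: outside box; Z[2]=1 scan→box=[2,3)
i=3: outside box; Z[3]=2 scan→box=[3,5)
i=4: min(r-i=1, Z[1]=0)=0; Z[4]=0
i=5: outside box; Z[5]=0
i=6: outside box; Z[6]=0
i=7: outside box; Z[7]=0
i=8: outside box; Z[8]=2 scan→box=[8,10)
i=9: min(r-i=1, Z[1]=0)=0; Z[9]=0
i=10: outside box; Z[10]=0
i=11: outside box; Z[11]=1 scan→box=[11,12)
i=12: outside box; Z[12]=0
i=13: outside box; Z[13]=2 scan→box=[13,15)
i=14: min(r-i=1, Z[1]=0)=0; Z[14]=0
i=15: outside box; Z[15]=0
i=16: outside box; Z[16]=0
i=17: outside box; Z[17]=0
i=18: outside box; Z[18]=1 scan→box=[18,19)
i=19: outside box; Z[19]=0
i=20: outside box; Z[20]=0
i=21: outside box; Z[21]=0
i=22: outside box; Z[22]=0
i=23: outside box; Z[23]=0

[24, 0, 1, 2, 0, 0, 0, 0, 2, 0, 0, 1, 0, 2, 0, 0, 0, 0, 1, 0, 0, 0, 0, 0]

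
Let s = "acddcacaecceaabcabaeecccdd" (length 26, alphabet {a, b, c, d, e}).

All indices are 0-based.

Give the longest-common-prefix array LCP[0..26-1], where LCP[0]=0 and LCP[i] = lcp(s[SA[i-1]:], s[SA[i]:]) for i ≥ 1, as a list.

[0, 1, 2, 1, 2, 1, 2, 0, 1, 0, 2, 2, 1, 2, 2, 1, 3, 1, 0, 1, 1, 2, 0, 1, 3, 1]

sorted suffixes:
  #0 SA[0]=12  'aabcabaeecccdd'
  #1 SA[1]=16  'abaeecccdd'
  #2 SA[2]=13  'abcabaeecccdd'
  #3 SA[3]=5  'acaecceaabcabaeecccdd'
  #4 SA[4]=0  'acddcacaecceaabcabaeecccdd'
  #5 SA[5]=7  'aecceaabcabaeecccdd'
  #6 SA[6]=18  'aeecccdd'
  #7 SA[7]=17  'baeecccdd'
  #8 SA[8]=14  'bcabaeecccdd'
  #9 SA[9]=15  'cabaeecccdd'
  #10 SA[10]=4  'cacaecceaabcabaeecccdd'
  #11 SA[11]=6  'caecceaabcabaeecccdd'
  #12 SA[12]=21  'cccdd'
  #13 SA[13]=22  'ccdd'
  #14 SA[14]=9  'cceaabcabaeecccdd'
  #15 SA[15]=23  'cdd'
  #16 SA[16]=1  'cddcacaecceaabcabaeecccdd'
  #17 SA[17]=10  'ceaabcabaeecccdd'
  #18 SA[18]=25  'd'
  #19 SA[19]=3  'dcacaecceaabcabaeecccdd'
  #20 SA[20]=24  'dd'
  #21 SA[21]=2  'ddcacaecceaabcabaeecccdd'
  #22 SA[22]=11  'eaabcabaeecccdd'
  #23 SA[23]=20  'ecccdd'
  #24 SA[24]=8  'ecceaabcabaeecccdd'
  #25 SA[25]=19  'eecccdd'

SA = [12, 16, 13, 5, 0, 7, 18, 17, 14, 15, 4, 6, 21, 22, 9, 23, 1, 10, 25, 3, 24, 2, 11, 20, 8, 19]
rank  pair      lcp
   1  s[12:],s[16:]  1  'a'
   2  s[16:],s[13:]  2  'ab'
   3  s[13:],s[5:]  1  'a'
   4  s[5:],s[0:]  2  'ac'
   5  s[0:],s[7:]  1  'a'
   6  s[7:],s[18:]  2  'ae'
   7  s[18:],s[17:]  0  ''
   8  s[17:],s[14:]  1  'b'
   9  s[14:],s[15:]  0  ''
  10  s[15:],s[4:]  2  'ca'
  11  s[4:],s[6:]  2  'ca'
  12  s[6:],s[21:]  1  'c'
  13  s[21:],s[22:]  2  'cc'
  14  s[22:],s[9:]  2  'cc'
  15  s[9:],s[23:]  1  'c'
  16  s[23:],s[1:]  3  'cdd'
  17  s[1:],s[10:]  1  'c'
  18  s[10:],s[25:]  0  ''
  19  s[25:],s[3:]  1  'd'
  20  s[3:],s[24:]  1  'd'
  21  s[24:],s[2:]  2  'dd'
  22  s[2:],s[11:]  0  ''
  23  s[11:],s[20:]  1  'e'
  24  s[20:],s[8:]  3  'ecc'
  25  s[8:],s[19:]  1  'e'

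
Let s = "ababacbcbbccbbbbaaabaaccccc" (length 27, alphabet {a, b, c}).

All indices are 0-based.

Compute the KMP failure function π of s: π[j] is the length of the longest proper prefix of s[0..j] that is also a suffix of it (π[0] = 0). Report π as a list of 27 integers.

π[0] = 0
j=1 s[j]='b': π[1]=0 (border '')
j=2 s[j]='a': π[2]=1 (border 'a')
j=3 s[j]='b': π[3]=2 (border 'ab')
j=4 s[j]='a': π[4]=3 (border 'aba')
j=5 s[j]='c': k: 3→1→0; π[5]=0 (border '')
j=6 s[j]='b': π[6]=0 (border '')
j=7 s[j]='c': π[7]=0 (border '')
j=8 s[j]='b': π[8]=0 (border '')
j=9 s[j]='b': π[9]=0 (border '')
j=10 s[j]='c': π[10]=0 (border '')
j=11 s[j]='c': π[11]=0 (border '')
j=12 s[j]='b': π[12]=0 (border '')
j=13 s[j]='b': π[13]=0 (border '')
j=14 s[j]='b': π[14]=0 (border '')
j=15 s[j]='b': π[15]=0 (border '')
j=16 s[j]='a': π[16]=1 (border 'a')
j=17 s[j]='a': k: 1→0; π[17]=1 (border 'a')
j=18 s[j]='a': k: 1→0; π[18]=1 (border 'a')
j=19 s[j]='b': π[19]=2 (border 'ab')
j=20 s[j]='a': π[20]=3 (border 'aba')
j=21 s[j]='a': k: 3→1→0; π[21]=1 (border 'a')
j=22 s[j]='c': k: 1→0; π[22]=0 (border '')
j=23 s[j]='c': π[23]=0 (border '')
j=24 s[j]='c': π[24]=0 (border '')
j=25 s[j]='c': π[25]=0 (border '')
j=26 s[j]='c': π[26]=0 (border '')

[0, 0, 1, 2, 3, 0, 0, 0, 0, 0, 0, 0, 0, 0, 0, 0, 1, 1, 1, 2, 3, 1, 0, 0, 0, 0, 0]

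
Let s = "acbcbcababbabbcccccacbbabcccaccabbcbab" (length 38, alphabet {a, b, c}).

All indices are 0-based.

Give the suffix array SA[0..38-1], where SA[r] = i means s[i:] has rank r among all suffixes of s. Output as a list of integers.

rank→(start, suffix):
  0 → (36, 'ab')
  1 → (6, 'ababbabbcccccacbbabcccaccabbcbab')
  2 → (8, 'abbabbcccccacbbabcccaccabbcbab')
  3 → (31, 'abbcbab')
  4 → (11, 'abbcccccacbbabcccaccabbcbab')
  5 → (23, 'abcccaccabbcbab')
  6 → (19, 'acbbabcccaccabbcbab')
  7 → (0, 'acbcbcababbabbcccccacbbabcccaccabbcbab')
  8 → (28, 'accabbcbab')
  9 → (37, 'b')
  10 → (35, 'bab')
  11 → (7, 'babbabbcccccacbbabcccaccabbcbab')
  12 → (10, 'babbcccccacbbabcccaccabbcbab')
  13 → (22, 'babcccaccabbcbab')
  14 → (9, 'bbabbcccccacbbabcccaccabbcbab')
  15 → (21, 'bbabcccaccabbcbab')
  16 → (32, 'bbcbab')
  17 → (12, 'bbcccccacbbabcccaccabbcbab')
  18 → (4, 'bcababbabbcccccacbbabcccaccabbcbab')
  19 → (33, 'bcbab')
  20 → (2, 'bcbcababbabbcccccacbbabcccaccabbcbab')
  21 → (24, 'bcccaccabbcbab')
  22 → (13, 'bcccccacbbabcccaccabbcbab')
  23 → (5, 'cababbabbcccccacbbabcccaccabbcbab')
  24 → (30, 'cabbcbab')
  25 → (18, 'cacbbabcccaccabbcbab')
  26 → (27, 'caccabbcbab')
  27 → (34, 'cbab')
  28 → (20, 'cbbabcccaccabbcbab')
  29 → (3, 'cbcababbabbcccccacbbabcccaccabbcbab')
  30 → (1, 'cbcbcababbabbcccccacbbabcccaccabbcbab')
  31 → (29, 'ccabbcbab')
  32 → (17, 'ccacbbabcccaccabbcbab')
  33 → (26, 'ccaccabbcbab')
  34 → (16, 'cccacbbabcccaccabbcbab')
  35 → (25, 'cccaccabbcbab')
  36 → (15, 'ccccacbbabcccaccabbcbab')
  37 → (14, 'cccccacbbabcccaccabbcbab')

[36, 6, 8, 31, 11, 23, 19, 0, 28, 37, 35, 7, 10, 22, 9, 21, 32, 12, 4, 33, 2, 24, 13, 5, 30, 18, 27, 34, 20, 3, 1, 29, 17, 26, 16, 25, 15, 14]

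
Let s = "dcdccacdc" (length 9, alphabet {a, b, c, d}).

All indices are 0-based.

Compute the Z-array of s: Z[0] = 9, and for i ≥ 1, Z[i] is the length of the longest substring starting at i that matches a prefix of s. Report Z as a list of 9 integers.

[9, 0, 2, 0, 0, 0, 0, 2, 0]

Z[0]=9
i=1: i≥r, start 0; Z[1]=0
i=2: i≥r, start 0; Z[2]=2 grow→box=[2,4)
i=3: min(r-i=1, Z[1]=0)=0; Z[3]=0
i=4: i≥r, start 0; Z[4]=0
i=5: i≥r, start 0; Z[5]=0
i=6: i≥r, start 0; Z[6]=0
i=7: i≥r, start 0; Z[7]=2 grow→box=[7,9)
i=8: min(r-i=1, Z[1]=0)=0; Z[8]=0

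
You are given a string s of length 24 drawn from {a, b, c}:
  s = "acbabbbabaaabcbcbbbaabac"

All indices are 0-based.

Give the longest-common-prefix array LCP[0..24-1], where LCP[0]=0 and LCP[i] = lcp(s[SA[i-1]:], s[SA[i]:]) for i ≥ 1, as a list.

[0, 2, 3, 1, 3, 2, 2, 1, 2, 0, 3, 2, 3, 2, 1, 3, 2, 4, 1, 3, 0, 1, 2, 2]

sorted suffixes:
  #0 SA[0]=9  'aaabcbcbbbaabac'
  #1 SA[1]=19  'aabac'
  #2 SA[2]=10  'aabcbcbbbaabac'
  #3 SA[3]=7  'abaaabcbcbbbaabac'
  #4 SA[4]=20  'abac'
  #5 SA[5]=3  'abbbabaaabcbcbbbaabac'
  #6 SA[6]=11  'abcbcbbbaabac'
  #7 SA[7]=22  'ac'
  #8 SA[8]=0  'acbabbbabaaabcbcbbbaabac'
  #9 SA[9]=8  'baaabcbcbbbaabac'
  #10 SA[10]=18  'baabac'
  #11 SA[11]=6  'babaaabcbcbbbaabac'
  #12 SA[12]=2  'babbbabaaabcbcbbbaabac'
  #13 SA[13]=21  'bac'
  #14 SA[14]=17  'bbaabac'
  #15 SA[15]=5  'bbabaaabcbcbbbaabac'
  #16 SA[16]=16  'bbbaabac'
  #17 SA[17]=4  'bbbabaaabcbcbbbaabac'
  #18 SA[18]=14  'bcbbbaabac'
  #19 SA[19]=12  'bcbcbbbaabac'
  #20 SA[20]=23  'c'
  #21 SA[21]=1  'cbabbbabaaabcbcbbbaabac'
  #22 SA[22]=15  'cbbbaabac'
  #23 SA[23]=13  'cbcbbbaabac'

SA = [9, 19, 10, 7, 20, 3, 11, 22, 0, 8, 18, 6, 2, 21, 17, 5, 16, 4, 14, 12, 23, 1, 15, 13]
i: (SA[i-1],SA[i]) lcp shared
  1: (9,19) 2 'aa'
  2: (19,10) 3 'aab'
  3: (10,7) 1 'a'
  4: (7,20) 3 'aba'
  5: (20,3) 2 'ab'
  6: (3,11) 2 'ab'
  7: (11,22) 1 'a'
  8: (22,0) 2 'ac'
  9: (0,8) 0 ''
  10: (8,18) 3 'baa'
  11: (18,6) 2 'ba'
  12: (6,2) 3 'bab'
  13: (2,21) 2 'ba'
  14: (21,17) 1 'b'
  15: (17,5) 3 'bba'
  16: (5,16) 2 'bb'
  17: (16,4) 4 'bbba'
  18: (4,14) 1 'b'
  19: (14,12) 3 'bcb'
  20: (12,23) 0 ''
  21: (23,1) 1 'c'
  22: (1,15) 2 'cb'
  23: (15,13) 2 'cb'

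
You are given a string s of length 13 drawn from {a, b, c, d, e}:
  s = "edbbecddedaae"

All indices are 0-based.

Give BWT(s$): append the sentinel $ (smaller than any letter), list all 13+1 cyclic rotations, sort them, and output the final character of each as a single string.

edadbeeecdabd$

rank  rotation        last
    0  $edbbecddedaae  e
    1  aae$edbbecdded  d
    2  ae$edbbecddeda  a
    3  bbecddedaae$ed  d
    4  becddedaae$edb  b
    5  cddedaae$edbbe  e
    6  daae$edbbecdde  e
    7  dbbecddedaae$e  e
    8  ddedaae$edbbec  c
    9  dedaae$edbbecd  d
   10  e$edbbecddedaa  a
   11  ecddedaae$edbb  b
   12  edaae$edbbecdd  d
   13  edbbecddedaae$  $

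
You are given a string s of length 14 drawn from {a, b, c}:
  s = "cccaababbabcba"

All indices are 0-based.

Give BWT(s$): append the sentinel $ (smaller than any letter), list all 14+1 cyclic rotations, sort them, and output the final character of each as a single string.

rank  rotation         last
    0  $cccaababbabcba  a
    1  a$cccaababbabcb  b
    2  aababbabcba$ccc  c
    3  ababbabcba$ccca  a
    4  abbabcba$cccaab  b
    5  abcba$cccaababb  b
    6  ba$cccaababbabc  c
    7  babbabcba$cccaa  a
    8  babcba$cccaabab  b
    9  bbabcba$cccaaba  a
   10  bcba$cccaababba  a
   11  caababbabcba$cc  c
   12  cba$cccaababbab  b
   13  ccaababbabcba$c  c
   14  cccaababbabcba$  $

abcabbcabaacbc$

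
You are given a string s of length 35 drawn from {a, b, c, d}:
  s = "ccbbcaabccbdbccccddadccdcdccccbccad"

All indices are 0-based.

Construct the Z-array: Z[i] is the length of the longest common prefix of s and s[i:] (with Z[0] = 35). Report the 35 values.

Z[0]=35
i=1: fresh scan; Z[1]=1 grow→box=[1,2)
i=2: fresh scan; Z[2]=0
i=3: fresh scan; Z[3]=0
i=4: fresh scan; Z[4]=1 grow→box=[4,5)
i=5: fresh scan; Z[5]=0
i=6: fresh scan; Z[6]=0
i=7: fresh scan; Z[7]=0
i=8: fresh scan; Z[8]=3 grow→box=[8,11)
i=9: min(r-i=2, Z[1]=1)=1; Z[9]=1
i=10: min(r-i=1, Z[2]=0)=0; Z[10]=0
i=11: fresh scan; Z[11]=0
i=12: fresh scan; Z[12]=0
i=13: fresh scan; Z[13]=2 grow→box=[13,15)
i=14: min(r-i=1, Z[1]=1)=1; Z[14]=2 grow→box=[14,16)
i=15: min(r-i=1, Z[1]=1)=1; Z[15]=2 grow→box=[15,17)
i=16: min(r-i=1, Z[1]=1)=1; Z[16]=1
i=17: fresh scan; Z[17]=0
i=18: fresh scan; Z[18]=0
i=19: fresh scan; Z[19]=0
i=20: fresh scan; Z[20]=0
i=21: fresh scan; Z[21]=2 grow→box=[21,23)
i=22: min(r-i=1, Z[1]=1)=1; Z[22]=1
i=23: fresh scan; Z[23]=0
i=24: fresh scan; Z[24]=1 grow→box=[24,25)
i=25: fresh scan; Z[25]=0
i=26: fresh scan; Z[26]=2 grow→box=[26,28)
i=27: min(r-i=1, Z[1]=1)=1; Z[27]=2 grow→box=[27,29)
i=28: min(r-i=1, Z[1]=1)=1; Z[28]=3 grow→box=[28,31)
i=29: min(r-i=2, Z[1]=1)=1; Z[29]=1
i=30: min(r-i=1, Z[2]=0)=0; Z[30]=0
i=31: fresh scan; Z[31]=2 grow→box=[31,33)
i=32: min(r-i=1, Z[1]=1)=1; Z[32]=1
i=33: fresh scan; Z[33]=0
i=34: fresh scan; Z[34]=0

[35, 1, 0, 0, 1, 0, 0, 0, 3, 1, 0, 0, 0, 2, 2, 2, 1, 0, 0, 0, 0, 2, 1, 0, 1, 0, 2, 2, 3, 1, 0, 2, 1, 0, 0]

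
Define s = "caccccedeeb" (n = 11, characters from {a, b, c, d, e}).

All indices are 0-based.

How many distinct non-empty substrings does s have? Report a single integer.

rank | idx | suffix
   0 |   1 | accccedeeb
   1 |  10 | b
   2 |   0 | caccccedeeb
   3 |   2 | ccccedeeb
   4 |   3 | cccedeeb
   5 |   4 | ccedeeb
   6 |   5 | cedeeb
   7 |   7 | deeb
   8 |   9 | eb
   9 |   6 | edeeb
  10 |   8 | eeb

SA = [1, 10, 0, 2, 3, 4, 5, 7, 9, 6, 8]
rank  pair      lcp
   1  s[1:],s[10:]  0  ''
   2  s[10:],s[0:]  0  ''
   3  s[0:],s[2:]  1  'c'
   4  s[2:],s[3:]  3  'ccc'
   5  s[3:],s[4:]  2  'cc'
   6  s[4:],s[5:]  1  'c'
   7  s[5:],s[7:]  0  ''
   8  s[7:],s[9:]  0  ''
   9  s[9:],s[6:]  1  'e'
  10  s[6:],s[8:]  1  'e'

n(n+1)/2 = 11·12/2 = 66
Σ LCP = 0 + 0 + 0 + 1 + 3 + 2 + 1 + 0 + 0 + 1 + 1 = 9
distinct = 66 − 9 = 57

57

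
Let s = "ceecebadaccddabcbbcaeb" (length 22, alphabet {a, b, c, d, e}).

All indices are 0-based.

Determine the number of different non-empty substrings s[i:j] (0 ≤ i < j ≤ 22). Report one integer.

rank→(start, suffix):
  0 → (13, 'abcbbcaeb')
  1 → (8, 'accddabcbbcaeb')
  2 → (6, 'adaccddabcbbcaeb')
  3 → (19, 'aeb')
  4 → (21, 'b')
  5 → (5, 'badaccddabcbbcaeb')
  6 → (16, 'bbcaeb')
  7 → (17, 'bcaeb')
  8 → (14, 'bcbbcaeb')
  9 → (18, 'caeb')
  10 → (15, 'cbbcaeb')
  11 → (9, 'ccddabcbbcaeb')
  12 → (10, 'cddabcbbcaeb')
  13 → (3, 'cebadaccddabcbbcaeb')
  14 → (0, 'ceecebadaccddabcbbcaeb')
  15 → (12, 'dabcbbcaeb')
  16 → (7, 'daccddabcbbcaeb')
  17 → (11, 'ddabcbbcaeb')
  18 → (20, 'eb')
  19 → (4, 'ebadaccddabcbbcaeb')
  20 → (2, 'ecebadaccddabcbbcaeb')
  21 → (1, 'eecebadaccddabcbbcaeb')

SA = [13, 8, 6, 19, 21, 5, 16, 17, 14, 18, 15, 9, 10, 3, 0, 12, 7, 11, 20, 4, 2, 1]
rank  pair      lcp
   1  s[13:],s[8:]  1  'a'
   2  s[8:],s[6:]  1  'a'
   3  s[6:],s[19:]  1  'a'
   4  s[19:],s[21:]  0  ''
   5  s[21:],s[5:]  1  'b'
   6  s[5:],s[16:]  1  'b'
   7  s[16:],s[17:]  1  'b'
   8  s[17:],s[14:]  2  'bc'
   9  s[14:],s[18:]  0  ''
  10  s[18:],s[15:]  1  'c'
  11  s[15:],s[9:]  1  'c'
  12  s[9:],s[10:]  1  'c'
  13  s[10:],s[3:]  1  'c'
  14  s[3:],s[0:]  2  'ce'
  15  s[0:],s[12:]  0  ''
  16  s[12:],s[7:]  2  'da'
  17  s[7:],s[11:]  1  'd'
  18  s[11:],s[20:]  0  ''
  19  s[20:],s[4:]  2  'eb'
  20  s[4:],s[2:]  1  'e'
  21  s[2:],s[1:]  1  'e'

n(n+1)/2 = 22·23/2 = 253
Σ LCP = 0 + 1 + 1 + 1 + 0 + 1 + 1 + 1 + 2 + 0 + 1 + 1 + 1 + 1 + 2 + 0 + 2 + 1 + 0 + 2 + 1 + 1 = 21
distinct = 253 − 21 = 232

232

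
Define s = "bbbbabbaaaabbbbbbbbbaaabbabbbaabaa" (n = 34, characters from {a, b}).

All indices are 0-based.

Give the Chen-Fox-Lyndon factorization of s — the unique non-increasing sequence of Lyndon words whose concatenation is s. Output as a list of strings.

emit factor 1: 'b' (i=0, period=1)
emit factor 2: 'b' (i=1, period=1)
emit factor 3: 'b' (i=2, period=1)
emit factor 4: 'b' (i=3, period=1)
emit factor 5: 'abb' (i=4, period=3)
emit factor 6: 'aaaabbbbbbbbbaaabbabbbaab' (i=7, period=25)
emit factor 7: 'a' (i=32, period=1)
emit factor 8: 'a' (i=33, period=1)

["b", "b", "b", "b", "abb", "aaaabbbbbbbbbaaabbabbbaab", "a", "a"]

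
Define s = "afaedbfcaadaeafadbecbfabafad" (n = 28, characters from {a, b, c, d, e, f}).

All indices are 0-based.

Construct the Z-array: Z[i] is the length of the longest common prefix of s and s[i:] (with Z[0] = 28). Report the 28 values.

[28, 0, 1, 0, 0, 0, 0, 0, 1, 1, 0, 1, 0, 3, 0, 1, 0, 0, 0, 0, 0, 0, 1, 0, 3, 0, 1, 0]

Z[0]=28
i=1: fresh scan; Z[1]=0
i=2: fresh scan; Z[2]=1 extend→box=[2,3)
i=3: fresh scan; Z[3]=0
i=4: fresh scan; Z[4]=0
i=5: fresh scan; Z[5]=0
i=6: fresh scan; Z[6]=0
i=7: fresh scan; Z[7]=0
i=8: fresh scan; Z[8]=1 extend→box=[8,9)
i=9: fresh scan; Z[9]=1 extend→box=[9,10)
i=10: fresh scan; Z[10]=0
i=11: fresh scan; Z[11]=1 extend→box=[11,12)
i=12: fresh scan; Z[12]=0
i=13: fresh scan; Z[13]=3 extend→box=[13,16)
i=14: min(r-i=2, Z[1]=0)=0; Z[14]=0
i=15: min(r-i=1, Z[2]=1)=1; Z[15]=1
i=16: fresh scan; Z[16]=0
i=17: fresh scan; Z[17]=0
i=18: fresh scan; Z[18]=0
i=19: fresh scan; Z[19]=0
i=20: fresh scan; Z[20]=0
i=21: fresh scan; Z[21]=0
i=22: fresh scan; Z[22]=1 extend→box=[22,23)
i=23: fresh scan; Z[23]=0
i=24: fresh scan; Z[24]=3 extend→box=[24,27)
i=25: min(r-i=2, Z[1]=0)=0; Z[25]=0
i=26: min(r-i=1, Z[2]=1)=1; Z[26]=1
i=27: fresh scan; Z[27]=0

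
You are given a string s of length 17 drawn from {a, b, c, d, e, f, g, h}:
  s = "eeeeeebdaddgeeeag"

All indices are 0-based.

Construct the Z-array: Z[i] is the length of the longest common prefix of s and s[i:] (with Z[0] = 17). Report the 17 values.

[17, 5, 4, 3, 2, 1, 0, 0, 0, 0, 0, 0, 3, 2, 1, 0, 0]

Z[0]=17
i=1: i≥r, start 0; Z[1]=5 scan→box=[1,6)
i=2: min(r-i=4, Z[1]=5)=4; Z[2]=4
i=3: min(r-i=3, Z[2]=4)=3; Z[3]=3
i=4: min(r-i=2, Z[3]=3)=2; Z[4]=2
i=5: min(r-i=1, Z[4]=2)=1; Z[5]=1
i=6: i≥r, start 0; Z[6]=0
i=7: i≥r, start 0; Z[7]=0
i=8: i≥r, start 0; Z[8]=0
i=9: i≥r, start 0; Z[9]=0
i=10: i≥r, start 0; Z[10]=0
i=11: i≥r, start 0; Z[11]=0
i=12: i≥r, start 0; Z[12]=3 scan→box=[12,15)
i=13: min(r-i=2, Z[1]=5)=2; Z[13]=2
i=14: min(r-i=1, Z[2]=4)=1; Z[14]=1
i=15: i≥r, start 0; Z[15]=0
i=16: i≥r, start 0; Z[16]=0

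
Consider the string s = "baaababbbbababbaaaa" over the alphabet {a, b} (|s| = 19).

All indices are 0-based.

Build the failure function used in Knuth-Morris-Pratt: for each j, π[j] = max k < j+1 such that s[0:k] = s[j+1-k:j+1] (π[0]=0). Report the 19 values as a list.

[0, 0, 0, 0, 1, 2, 1, 1, 1, 1, 2, 1, 2, 1, 1, 2, 3, 4, 0]

π[0] = 0
j=1 s[j]='a': π[1]=0 (border '')
j=2 s[j]='a': π[2]=0 (border '')
j=3 s[j]='a': π[3]=0 (border '')
j=4 s[j]='b': π[4]=1 (border 'b')
j=5 s[j]='a': π[5]=2 (border 'ba')
j=6 s[j]='b': k: 2→0; π[6]=1 (border 'b')
j=7 s[j]='b': k: 1→0; π[7]=1 (border 'b')
j=8 s[j]='b': k: 1→0; π[8]=1 (border 'b')
j=9 s[j]='b': k: 1→0; π[9]=1 (border 'b')
j=10 s[j]='a': π[10]=2 (border 'ba')
j=11 s[j]='b': k: 2→0; π[11]=1 (border 'b')
j=12 s[j]='a': π[12]=2 (border 'ba')
j=13 s[j]='b': k: 2→0; π[13]=1 (border 'b')
j=14 s[j]='b': k: 1→0; π[14]=1 (border 'b')
j=15 s[j]='a': π[15]=2 (border 'ba')
j=16 s[j]='a': π[16]=3 (border 'baa')
j=17 s[j]='a': π[17]=4 (border 'baaa')
j=18 s[j]='a': k: 4→0; π[18]=0 (border '')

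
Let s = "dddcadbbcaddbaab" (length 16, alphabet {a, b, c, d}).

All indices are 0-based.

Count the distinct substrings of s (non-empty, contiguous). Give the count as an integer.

sorted suffixes:
  #0 SA[0]=13  'aab'
  #1 SA[1]=14  'ab'
  #2 SA[2]=4  'adbbcaddbaab'
  #3 SA[3]=9  'addbaab'
  #4 SA[4]=15  'b'
  #5 SA[5]=12  'baab'
  #6 SA[6]=6  'bbcaddbaab'
  #7 SA[7]=7  'bcaddbaab'
  #8 SA[8]=3  'cadbbcaddbaab'
  #9 SA[9]=8  'caddbaab'
  #10 SA[10]=11  'dbaab'
  #11 SA[11]=5  'dbbcaddbaab'
  #12 SA[12]=2  'dcadbbcaddbaab'
  #13 SA[13]=10  'ddbaab'
  #14 SA[14]=1  'ddcadbbcaddbaab'
  #15 SA[15]=0  'dddcadbbcaddbaab'

SA = [13, 14, 4, 9, 15, 12, 6, 7, 3, 8, 11, 5, 2, 10, 1, 0]
[i] adj suffixes → lcp
  [1] 13/14 → 1 ('a')
  [2] 14/4 → 1 ('a')
  [3] 4/9 → 2 ('ad')
  [4] 9/15 → 0 ('')
  [5] 15/12 → 1 ('b')
  [6] 12/6 → 1 ('b')
  [7] 6/7 → 1 ('b')
  [8] 7/3 → 0 ('')
  [9] 3/8 → 3 ('cad')
  [10] 8/11 → 0 ('')
  [11] 11/5 → 2 ('db')
  [12] 5/2 → 1 ('d')
  [13] 2/10 → 1 ('d')
  [14] 10/1 → 2 ('dd')
  [15] 1/0 → 2 ('dd')

n(n+1)/2 = 16·17/2 = 136
Σ LCP = 0 + 1 + 1 + 2 + 0 + 1 + 1 + 1 + 0 + 3 + 0 + 2 + 1 + 1 + 2 + 2 = 18
distinct = 136 − 18 = 118

118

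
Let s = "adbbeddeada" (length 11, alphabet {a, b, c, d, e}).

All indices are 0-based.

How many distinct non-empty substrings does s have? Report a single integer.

rank | idx | suffix
   0 |  10 | a
   1 |   8 | ada
   2 |   0 | adbbeddeada
   3 |   2 | bbeddeada
   4 |   3 | beddeada
   5 |   9 | da
   6 |   1 | dbbeddeada
   7 |   5 | ddeada
   8 |   6 | deada
   9 |   7 | eada
  10 |   4 | eddeada

SA = [10, 8, 0, 2, 3, 9, 1, 5, 6, 7, 4]
[i] adj suffixes → lcp
  [1] 10/8 → 1 ('a')
  [2] 8/0 → 2 ('ad')
  [3] 0/2 → 0 ('')
  [4] 2/3 → 1 ('b')
  [5] 3/9 → 0 ('')
  [6] 9/1 → 1 ('d')
  [7] 1/5 → 1 ('d')
  [8] 5/6 → 1 ('d')
  [9] 6/7 → 0 ('')
  [10] 7/4 → 1 ('e')

n(n+1)/2 = 11·12/2 = 66
Σ LCP = 0 + 1 + 2 + 0 + 1 + 0 + 1 + 1 + 1 + 0 + 1 = 8
distinct = 66 − 8 = 58

58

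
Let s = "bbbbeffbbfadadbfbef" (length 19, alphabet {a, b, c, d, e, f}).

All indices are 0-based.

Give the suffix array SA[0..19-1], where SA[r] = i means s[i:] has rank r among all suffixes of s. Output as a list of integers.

[10, 12, 0, 1, 2, 7, 16, 3, 8, 14, 11, 13, 17, 4, 18, 9, 6, 15, 5]

rank→(start, suffix):
  0 → (10, 'adadbfbef')
  1 → (12, 'adbfbef')
  2 → (0, 'bbbbeffbbfadadbfbef')
  3 → (1, 'bbbeffbbfadadbfbef')
  4 → (2, 'bbeffbbfadadbfbef')
  5 → (7, 'bbfadadbfbef')
  6 → (16, 'bef')
  7 → (3, 'beffbbfadadbfbef')
  8 → (8, 'bfadadbfbef')
  9 → (14, 'bfbef')
  10 → (11, 'dadbfbef')
  11 → (13, 'dbfbef')
  12 → (17, 'ef')
  13 → (4, 'effbbfadadbfbef')
  14 → (18, 'f')
  15 → (9, 'fadadbfbef')
  16 → (6, 'fbbfadadbfbef')
  17 → (15, 'fbef')
  18 → (5, 'ffbbfadadbfbef')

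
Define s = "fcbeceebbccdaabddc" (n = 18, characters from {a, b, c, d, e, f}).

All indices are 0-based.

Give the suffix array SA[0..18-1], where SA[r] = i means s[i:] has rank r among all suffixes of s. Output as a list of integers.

[12, 13, 7, 8, 14, 2, 17, 1, 9, 10, 4, 11, 16, 15, 6, 3, 5, 0]

rank→(start, suffix):
  0 → (12, 'aabddc')
  1 → (13, 'abddc')
  2 → (7, 'bbccdaabddc')
  3 → (8, 'bccdaabddc')
  4 → (14, 'bddc')
  5 → (2, 'beceebbccdaabddc')
  6 → (17, 'c')
  7 → (1, 'cbeceebbccdaabddc')
  8 → (9, 'ccdaabddc')
  9 → (10, 'cdaabddc')
  10 → (4, 'ceebbccdaabddc')
  11 → (11, 'daabddc')
  12 → (16, 'dc')
  13 → (15, 'ddc')
  14 → (6, 'ebbccdaabddc')
  15 → (3, 'eceebbccdaabddc')
  16 → (5, 'eebbccdaabddc')
  17 → (0, 'fcbeceebbccdaabddc')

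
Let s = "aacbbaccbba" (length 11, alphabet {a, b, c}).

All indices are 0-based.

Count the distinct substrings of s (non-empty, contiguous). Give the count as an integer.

rank→(start, suffix):
  0 → (10, 'a')
  1 → (0, 'aacbbaccbba')
  2 → (1, 'acbbaccbba')
  3 → (5, 'accbba')
  4 → (9, 'ba')
  5 → (4, 'baccbba')
  6 → (8, 'bba')
  7 → (3, 'bbaccbba')
  8 → (7, 'cbba')
  9 → (2, 'cbbaccbba')
  10 → (6, 'ccbba')

SA = [10, 0, 1, 5, 9, 4, 8, 3, 7, 2, 6]
rank  pair      lcp
   1  s[10:],s[0:]  1  'a'
   2  s[0:],s[1:]  1  'a'
   3  s[1:],s[5:]  2  'ac'
   4  s[5:],s[9:]  0  ''
   5  s[9:],s[4:]  2  'ba'
   6  s[4:],s[8:]  1  'b'
   7  s[8:],s[3:]  3  'bba'
   8  s[3:],s[7:]  0  ''
   9  s[7:],s[2:]  4  'cbba'
  10  s[2:],s[6:]  1  'c'

n(n+1)/2 = 11·12/2 = 66
Σ LCP = 0 + 1 + 1 + 2 + 0 + 2 + 1 + 3 + 0 + 4 + 1 = 15
distinct = 66 − 15 = 51

51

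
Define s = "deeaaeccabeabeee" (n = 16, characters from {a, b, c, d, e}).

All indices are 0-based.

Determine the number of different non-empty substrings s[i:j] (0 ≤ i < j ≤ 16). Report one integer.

119

sorted suffixes:
  #0 SA[0]=3  'aaeccabeabeee'
  #1 SA[1]=8  'abeabeee'
  #2 SA[2]=11  'abeee'
  #3 SA[3]=4  'aeccabeabeee'
  #4 SA[4]=9  'beabeee'
  #5 SA[5]=12  'beee'
  #6 SA[6]=7  'cabeabeee'
  #7 SA[7]=6  'ccabeabeee'
  #8 SA[8]=0  'deeaaeccabeabeee'
  #9 SA[9]=15  'e'
  #10 SA[10]=2  'eaaeccabeabeee'
  #11 SA[11]=10  'eabeee'
  #12 SA[12]=5  'eccabeabeee'
  #13 SA[13]=14  'ee'
  #14 SA[14]=1  'eeaaeccabeabeee'
  #15 SA[15]=13  'eee'

SA = [3, 8, 11, 4, 9, 12, 7, 6, 0, 15, 2, 10, 5, 14, 1, 13]
i: (SA[i-1],SA[i]) lcp shared
  1: (3,8) 1 'a'
  2: (8,11) 3 'abe'
  3: (11,4) 1 'a'
  4: (4,9) 0 ''
  5: (9,12) 2 'be'
  6: (12,7) 0 ''
  7: (7,6) 1 'c'
  8: (6,0) 0 ''
  9: (0,15) 0 ''
  10: (15,2) 1 'e'
  11: (2,10) 2 'ea'
  12: (10,5) 1 'e'
  13: (5,14) 1 'e'
  14: (14,1) 2 'ee'
  15: (1,13) 2 'ee'

n(n+1)/2 = 16·17/2 = 136
Σ LCP = 0 + 1 + 3 + 1 + 0 + 2 + 0 + 1 + 0 + 0 + 1 + 2 + 1 + 1 + 2 + 2 = 17
distinct = 136 − 17 = 119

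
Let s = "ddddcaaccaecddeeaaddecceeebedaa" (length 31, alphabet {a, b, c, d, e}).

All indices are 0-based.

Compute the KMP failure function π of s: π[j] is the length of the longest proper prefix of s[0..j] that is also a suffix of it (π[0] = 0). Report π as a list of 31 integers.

π[0] = 0
j=1 s[j]='d': π[1]=1 (border 'd')
j=2 s[j]='d': π[2]=2 (border 'dd')
j=3 s[j]='d': π[3]=3 (border 'ddd')
j=4 s[j]='c': k: 3→2→1→0; π[4]=0 (border '')
j=5 s[j]='a': π[5]=0 (border '')
j=6 s[j]='a': π[6]=0 (border '')
j=7 s[j]='c': π[7]=0 (border '')
j=8 s[j]='c': π[8]=0 (border '')
j=9 s[j]='a': π[9]=0 (border '')
j=10 s[j]='e': π[10]=0 (border '')
j=11 s[j]='c': π[11]=0 (border '')
j=12 s[j]='d': π[12]=1 (border 'd')
j=13 s[j]='d': π[13]=2 (border 'dd')
j=14 s[j]='e': k: 2→1→0; π[14]=0 (border '')
j=15 s[j]='e': π[15]=0 (border '')
j=16 s[j]='a': π[16]=0 (border '')
j=17 s[j]='a': π[17]=0 (border '')
j=18 s[j]='d': π[18]=1 (border 'd')
j=19 s[j]='d': π[19]=2 (border 'dd')
j=20 s[j]='e': k: 2→1→0; π[20]=0 (border '')
j=21 s[j]='c': π[21]=0 (border '')
j=22 s[j]='c': π[22]=0 (border '')
j=23 s[j]='e': π[23]=0 (border '')
j=24 s[j]='e': π[24]=0 (border '')
j=25 s[j]='e': π[25]=0 (border '')
j=26 s[j]='b': π[26]=0 (border '')
j=27 s[j]='e': π[27]=0 (border '')
j=28 s[j]='d': π[28]=1 (border 'd')
j=29 s[j]='a': k: 1→0; π[29]=0 (border '')
j=30 s[j]='a': π[30]=0 (border '')

[0, 1, 2, 3, 0, 0, 0, 0, 0, 0, 0, 0, 1, 2, 0, 0, 0, 0, 1, 2, 0, 0, 0, 0, 0, 0, 0, 0, 1, 0, 0]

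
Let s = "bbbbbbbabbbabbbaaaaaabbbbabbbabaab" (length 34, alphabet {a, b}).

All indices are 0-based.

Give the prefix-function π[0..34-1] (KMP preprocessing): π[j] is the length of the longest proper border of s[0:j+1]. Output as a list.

π[0] = 0
j=1 s[j]='b': π[1]=1 (border 'b')
j=2 s[j]='b': π[2]=2 (border 'bb')
j=3 s[j]='b': π[3]=3 (border 'bbb')
j=4 s[j]='b': π[4]=4 (border 'bbbb')
j=5 s[j]='b': π[5]=5 (border 'bbbbb')
j=6 s[j]='b': π[6]=6 (border 'bbbbbb')
j=7 s[j]='a': k: 6→5→4→3→2→1→0; π[7]=0 (border '')
j=8 s[j]='b': π[8]=1 (border 'b')
j=9 s[j]='b': π[9]=2 (border 'bb')
j=10 s[j]='b': π[10]=3 (border 'bbb')
j=11 s[j]='a': k: 3→2→1→0; π[11]=0 (border '')
j=12 s[j]='b': π[12]=1 (border 'b')
j=13 s[j]='b': π[13]=2 (border 'bb')
j=14 s[j]='b': π[14]=3 (border 'bbb')
j=15 s[j]='a': k: 3→2→1→0; π[15]=0 (border '')
j=16 s[j]='a': π[16]=0 (border '')
j=17 s[j]='a': π[17]=0 (border '')
j=18 s[j]='a': π[18]=0 (border '')
j=19 s[j]='a': π[19]=0 (border '')
j=20 s[j]='a': π[20]=0 (border '')
j=21 s[j]='b': π[21]=1 (border 'b')
j=22 s[j]='b': π[22]=2 (border 'bb')
j=23 s[j]='b': π[23]=3 (border 'bbb')
j=24 s[j]='b': π[24]=4 (border 'bbbb')
j=25 s[j]='a': k: 4→3→2→1→0; π[25]=0 (border '')
j=26 s[j]='b': π[26]=1 (border 'b')
j=27 s[j]='b': π[27]=2 (border 'bb')
j=28 s[j]='b': π[28]=3 (border 'bbb')
j=29 s[j]='a': k: 3→2→1→0; π[29]=0 (border '')
j=30 s[j]='b': π[30]=1 (border 'b')
j=31 s[j]='a': k: 1→0; π[31]=0 (border '')
j=32 s[j]='a': π[32]=0 (border '')
j=33 s[j]='b': π[33]=1 (border 'b')

[0, 1, 2, 3, 4, 5, 6, 0, 1, 2, 3, 0, 1, 2, 3, 0, 0, 0, 0, 0, 0, 1, 2, 3, 4, 0, 1, 2, 3, 0, 1, 0, 0, 1]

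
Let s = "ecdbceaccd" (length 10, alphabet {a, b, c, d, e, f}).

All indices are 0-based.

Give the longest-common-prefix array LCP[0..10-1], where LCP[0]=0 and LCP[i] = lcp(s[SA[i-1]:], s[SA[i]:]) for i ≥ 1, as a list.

[0, 0, 0, 1, 2, 1, 0, 1, 0, 1]

rank | idx | suffix
   0 |   6 | accd
   1 |   3 | bceaccd
   2 |   7 | ccd
   3 |   8 | cd
   4 |   1 | cdbceaccd
   5 |   4 | ceaccd
   6 |   9 | d
   7 |   2 | dbceaccd
   8 |   5 | eaccd
   9 |   0 | ecdbceaccd

SA = [6, 3, 7, 8, 1, 4, 9, 2, 5, 0]
rank  pair      lcp
   1  s[6:],s[3:]  0  ''
   2  s[3:],s[7:]  0  ''
   3  s[7:],s[8:]  1  'c'
   4  s[8:],s[1:]  2  'cd'
   5  s[1:],s[4:]  1  'c'
   6  s[4:],s[9:]  0  ''
   7  s[9:],s[2:]  1  'd'
   8  s[2:],s[5:]  0  ''
   9  s[5:],s[0:]  1  'e'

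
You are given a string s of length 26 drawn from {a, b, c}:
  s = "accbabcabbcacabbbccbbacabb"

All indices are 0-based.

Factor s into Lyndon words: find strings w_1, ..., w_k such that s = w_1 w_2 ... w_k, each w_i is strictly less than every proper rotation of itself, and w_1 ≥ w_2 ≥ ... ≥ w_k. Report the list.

["accb", "abc", "abbcac", "abbbccbbac", "abb"]

emit factor 1: 'accb' (i=0, period=4)
emit factor 2: 'abc' (i=4, period=3)
emit factor 3: 'abbcac' (i=7, period=6)
emit factor 4: 'abbbccbbac' (i=13, period=10)
emit factor 5: 'abb' (i=23, period=3)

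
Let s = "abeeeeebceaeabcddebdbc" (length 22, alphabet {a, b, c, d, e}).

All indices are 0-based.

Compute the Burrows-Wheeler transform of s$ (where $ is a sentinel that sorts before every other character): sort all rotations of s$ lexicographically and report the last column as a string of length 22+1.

rank  rotation                 last
    0  $abeeeeebceaeabcddebdbc  c
    1  abcddebdbc$abeeeeebceae  e
    2  abeeeeebceaeabcddebdbc$  $
    3  aeabcddebdbc$abeeeeebce  e
    4  bc$abeeeeebceaeabcddebd  d
    5  bcddebdbc$abeeeeebceaea  a
    6  bceaeabcddebdbc$abeeeee  e
    7  bdbc$abeeeeebceaeabcdde  e
    8  beeeeebceaeabcddebdbc$a  a
    9  c$abeeeeebceaeabcddebdb  b
   10  cddebdbc$abeeeeebceaeab  b
   11  ceaeabcddebdbc$abeeeeeb  b
   12  dbc$abeeeeebceaeabcddeb  b
   13  ddebdbc$abeeeeebceaeabc  c
   14  debdbc$abeeeeebceaeabcd  d
   15  eabcddebdbc$abeeeeebcea  a
   16  eaeabcddebdbc$abeeeeebc  c
   17  ebceaeabcddebdbc$abeeee  e
   18  ebdbc$abeeeeebceaeabcdd  d
   19  eebceaeabcddebdbc$abeee  e
   20  eeebceaeabcddebdbc$abee  e
   21  eeeebceaeabcddebdbc$abe  e
   22  eeeeebceaeabcddebdbc$ab  b

ce$edaeeabbbbcdacedeeeb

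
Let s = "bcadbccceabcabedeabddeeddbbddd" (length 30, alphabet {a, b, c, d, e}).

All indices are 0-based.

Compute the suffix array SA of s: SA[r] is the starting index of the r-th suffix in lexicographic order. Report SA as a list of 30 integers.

[9, 17, 12, 2, 25, 10, 0, 4, 26, 18, 13, 11, 1, 5, 6, 7, 29, 24, 3, 28, 23, 27, 19, 15, 20, 8, 16, 22, 14, 21]

rank | idx | suffix
   0 |   9 | abcabedeabddeeddbbddd
   1 |  17 | abddeeddbbddd
   2 |  12 | abedeabddeeddbbddd
   3 |   2 | adbccceabcabedeabddeeddbbddd
   4 |  25 | bbddd
   5 |  10 | bcabedeabddeeddbbddd
   6 |   0 | bcadbccceabcabedeabddeeddbbddd
   7 |   4 | bccceabcabedeabddeeddbbddd
   8 |  26 | bddd
   9 |  18 | bddeeddbbddd
  10 |  13 | bedeabddeeddbbddd
  11 |  11 | cabedeabddeeddbbddd
  12 |   1 | cadbccceabcabedeabddeeddbbddd
  13 |   5 | ccceabcabedeabddeeddbbddd
  14 |   6 | cceabcabedeabddeeddbbddd
  15 |   7 | ceabcabedeabddeeddbbddd
  16 |  29 | d
  17 |  24 | dbbddd
  18 |   3 | dbccceabcabedeabddeeddbbddd
  19 |  28 | dd
  20 |  23 | ddbbddd
  21 |  27 | ddd
  22 |  19 | ddeeddbbddd
  23 |  15 | deabddeeddbbddd
  24 |  20 | deeddbbddd
  25 |   8 | eabcabedeabddeeddbbddd
  26 |  16 | eabddeeddbbddd
  27 |  22 | eddbbddd
  28 |  14 | edeabddeeddbbddd
  29 |  21 | eeddbbddd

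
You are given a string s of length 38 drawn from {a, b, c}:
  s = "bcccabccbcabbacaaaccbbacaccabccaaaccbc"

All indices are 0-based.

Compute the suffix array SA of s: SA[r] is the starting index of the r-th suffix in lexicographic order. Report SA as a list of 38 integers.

[15, 31, 16, 32, 10, 27, 4, 13, 22, 24, 17, 33, 12, 21, 11, 20, 36, 8, 28, 5, 0, 37, 14, 30, 9, 26, 3, 23, 19, 35, 7, 29, 25, 2, 18, 34, 6, 1]

rank | idx | suffix
   0 |  15 | aaaccbbacaccabccaaaccbc
   1 |  31 | aaaccbc
   2 |  16 | aaccbbacaccabccaaaccbc
   3 |  32 | aaccbc
   4 |  10 | abbacaaaccbbacaccabccaaaccbc
   5 |  27 | abccaaaccbc
   6 |   4 | abccbcabbacaaaccbbacaccabccaaaccbc
   7 |  13 | acaaaccbbacaccabccaaaccbc
   8 |  22 | acaccabccaaaccbc
   9 |  24 | accabccaaaccbc
  10 |  17 | accbbacaccabccaaaccbc
  11 |  33 | accbc
  12 |  12 | bacaaaccbbacaccabccaaaccbc
  13 |  21 | bacaccabccaaaccbc
  14 |  11 | bbacaaaccbbacaccabccaaaccbc
  15 |  20 | bbacaccabccaaaccbc
  16 |  36 | bc
  17 |   8 | bcabbacaaaccbbacaccabccaaaccbc
  18 |  28 | bccaaaccbc
  19 |   5 | bccbcabbacaaaccbbacaccabccaaaccbc
  20 |   0 | bcccabccbcabbacaaaccbbacaccabccaaaccbc
  21 |  37 | c
  22 |  14 | caaaccbbacaccabccaaaccbc
  23 |  30 | caaaccbc
  24 |   9 | cabbacaaaccbbacaccabccaaaccbc
  25 |  26 | cabccaaaccbc
  26 |   3 | cabccbcabbacaaaccbbacaccabccaaaccbc
  27 |  23 | caccabccaaaccbc
  28 |  19 | cbbacaccabccaaaccbc
  29 |  35 | cbc
  30 |   7 | cbcabbacaaaccbbacaccabccaaaccbc
  31 |  29 | ccaaaccbc
  32 |  25 | ccabccaaaccbc
  33 |   2 | ccabccbcabbacaaaccbbacaccabccaaaccbc
  34 |  18 | ccbbacaccabccaaaccbc
  35 |  34 | ccbc
  36 |   6 | ccbcabbacaaaccbbacaccabccaaaccbc
  37 |   1 | cccabccbcabbacaaaccbbacaccabccaaaccbc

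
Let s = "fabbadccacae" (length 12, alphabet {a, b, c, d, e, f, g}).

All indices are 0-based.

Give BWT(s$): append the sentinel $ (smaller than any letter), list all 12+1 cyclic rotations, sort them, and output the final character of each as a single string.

efcbcbacadaa$

rank  rotation       last
    0  $fabbadccacae  e
    1  abbadccacae$f  f
    2  acae$fabbadcc  c
    3  adccacae$fabb  b
    4  ae$fabbadccac  c
    5  badccacae$fab  b
    6  bbadccacae$fa  a
    7  cacae$fabbadc  c
    8  cae$fabbadcca  a
    9  ccacae$fabbad  d
   10  dccacae$fabba  a
   11  e$fabbadccaca  a
   12  fabbadccacae$  $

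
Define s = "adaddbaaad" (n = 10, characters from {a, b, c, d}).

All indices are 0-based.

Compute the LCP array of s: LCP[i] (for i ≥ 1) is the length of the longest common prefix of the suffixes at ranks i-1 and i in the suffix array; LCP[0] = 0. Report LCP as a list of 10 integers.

[0, 2, 1, 2, 2, 0, 0, 1, 1, 1]

sorted suffixes:
  #0 SA[0]=6  'aaad'
  #1 SA[1]=7  'aad'
  #2 SA[2]=8  'ad'
  #3 SA[3]=0  'adaddbaaad'
  #4 SA[4]=2  'addbaaad'
  #5 SA[5]=5  'baaad'
  #6 SA[6]=9  'd'
  #7 SA[7]=1  'daddbaaad'
  #8 SA[8]=4  'dbaaad'
  #9 SA[9]=3  'ddbaaad'

SA = [6, 7, 8, 0, 2, 5, 9, 1, 4, 3]
rank  pair      lcp
   1  s[6:],s[7:]  2  'aa'
   2  s[7:],s[8:]  1  'a'
   3  s[8:],s[0:]  2  'ad'
   4  s[0:],s[2:]  2  'ad'
   5  s[2:],s[5:]  0  ''
   6  s[5:],s[9:]  0  ''
   7  s[9:],s[1:]  1  'd'
   8  s[1:],s[4:]  1  'd'
   9  s[4:],s[3:]  1  'd'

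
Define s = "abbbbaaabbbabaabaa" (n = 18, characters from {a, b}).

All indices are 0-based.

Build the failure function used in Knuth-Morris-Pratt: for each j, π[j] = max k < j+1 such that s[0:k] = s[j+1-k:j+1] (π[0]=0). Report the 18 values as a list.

[0, 0, 0, 0, 0, 1, 1, 1, 2, 3, 4, 1, 2, 1, 1, 2, 1, 1]

π[0] = 0
j=1 s[j]='b': π[1]=0 (border '')
j=2 s[j]='b': π[2]=0 (border '')
j=3 s[j]='b': π[3]=0 (border '')
j=4 s[j]='b': π[4]=0 (border '')
j=5 s[j]='a': π[5]=1 (border 'a')
j=6 s[j]='a': k: 1→0; π[6]=1 (border 'a')
j=7 s[j]='a': k: 1→0; π[7]=1 (border 'a')
j=8 s[j]='b': π[8]=2 (border 'ab')
j=9 s[j]='b': π[9]=3 (border 'abb')
j=10 s[j]='b': π[10]=4 (border 'abbb')
j=11 s[j]='a': k: 4→0; π[11]=1 (border 'a')
j=12 s[j]='b': π[12]=2 (border 'ab')
j=13 s[j]='a': k: 2→0; π[13]=1 (border 'a')
j=14 s[j]='a': k: 1→0; π[14]=1 (border 'a')
j=15 s[j]='b': π[15]=2 (border 'ab')
j=16 s[j]='a': k: 2→0; π[16]=1 (border 'a')
j=17 s[j]='a': k: 1→0; π[17]=1 (border 'a')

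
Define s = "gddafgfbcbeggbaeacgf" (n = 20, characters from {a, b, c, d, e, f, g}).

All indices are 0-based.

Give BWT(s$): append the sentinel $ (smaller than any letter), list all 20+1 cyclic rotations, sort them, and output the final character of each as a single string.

febdgfcbadgabggag$cfe

rank  rotation               last
    0  $gddafgfbcbeggbaeacgf  f
    1  acgf$gddafgfbcbeggbae  e
    2  aeacgf$gddafgfbcbeggb  b
    3  afgfbcbeggbaeacgf$gdd  d
    4  baeacgf$gddafgfbcbegg  g
    5  bcbeggbaeacgf$gddafgf  f
    6  beggbaeacgf$gddafgfbc  c
    7  cbeggbaeacgf$gddafgfb  b
    8  cgf$gddafgfbcbeggbaea  a
    9  dafgfbcbeggbaeacgf$gd  d
   10  ddafgfbcbeggbaeacgf$g  g
   11  eacgf$gddafgfbcbeggba  a
   12  eggbaeacgf$gddafgfbcb  b
   13  f$gddafgfbcbeggbaeacg  g
   14  fbcbeggbaeacgf$gddafg  g
   15  fgfbcbeggbaeacgf$gdda  a
   16  gbaeacgf$gddafgfbcbeg  g
   17  gddafgfbcbeggbaeacgf$  $
   18  gf$gddafgfbcbeggbaeac  c
   19  gfbcbeggbaeacgf$gddaf  f
   20  ggbaeacgf$gddafgfbcbe  e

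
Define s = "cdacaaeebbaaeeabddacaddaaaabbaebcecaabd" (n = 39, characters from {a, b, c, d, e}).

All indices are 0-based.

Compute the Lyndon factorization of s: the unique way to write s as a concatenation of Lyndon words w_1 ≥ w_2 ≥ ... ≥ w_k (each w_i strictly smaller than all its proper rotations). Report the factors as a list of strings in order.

["cd", "ac", "aaeebb", "aaeeabddacadd", "aaaabbaebcecaabd"]

emit factor 1: 'cd' (i=0, period=2)
emit factor 2: 'ac' (i=2, period=2)
emit factor 3: 'aaeebb' (i=4, period=6)
emit factor 4: 'aaeeabddacadd' (i=10, period=13)
emit factor 5: 'aaaabbaebcecaabd' (i=23, period=16)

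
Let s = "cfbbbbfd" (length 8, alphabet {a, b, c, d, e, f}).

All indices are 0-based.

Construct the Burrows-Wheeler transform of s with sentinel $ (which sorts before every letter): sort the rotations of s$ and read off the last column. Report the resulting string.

dfbbb$fcb

rank  rotation   last
    0  $cfbbbbfd  d
    1  bbbbfd$cf  f
    2  bbbfd$cfb  b
    3  bbfd$cfbb  b
    4  bfd$cfbbb  b
    5  cfbbbbfd$  $
    6  d$cfbbbbf  f
    7  fbbbbfd$c  c
    8  fd$cfbbbb  b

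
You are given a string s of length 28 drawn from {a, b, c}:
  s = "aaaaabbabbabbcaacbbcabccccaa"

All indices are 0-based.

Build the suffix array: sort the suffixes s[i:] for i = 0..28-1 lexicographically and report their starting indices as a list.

rank | idx | suffix
   0 |  27 | a
   1 |  26 | aa
   2 |   0 | aaaaabbabbabbcaacbbcabccccaa
   3 |   1 | aaaabbabbabbcaacbbcabccccaa
   4 |   2 | aaabbabbabbcaacbbcabccccaa
   5 |   3 | aabbabbabbcaacbbcabccccaa
   6 |  14 | aacbbcabccccaa
   7 |   4 | abbabbabbcaacbbcabccccaa
   8 |   7 | abbabbcaacbbcabccccaa
   9 |  10 | abbcaacbbcabccccaa
  10 |  20 | abccccaa
  11 |  15 | acbbcabccccaa
  12 |   6 | babbabbcaacbbcabccccaa
  13 |   9 | babbcaacbbcabccccaa
  14 |   5 | bbabbabbcaacbbcabccccaa
  15 |   8 | bbabbcaacbbcabccccaa
  16 |  11 | bbcaacbbcabccccaa
  17 |  17 | bbcabccccaa
  18 |  12 | bcaacbbcabccccaa
  19 |  18 | bcabccccaa
  20 |  21 | bccccaa
  21 |  25 | caa
  22 |  13 | caacbbcabccccaa
  23 |  19 | cabccccaa
  24 |  16 | cbbcabccccaa
  25 |  24 | ccaa
  26 |  23 | cccaa
  27 |  22 | ccccaa

[27, 26, 0, 1, 2, 3, 14, 4, 7, 10, 20, 15, 6, 9, 5, 8, 11, 17, 12, 18, 21, 25, 13, 19, 16, 24, 23, 22]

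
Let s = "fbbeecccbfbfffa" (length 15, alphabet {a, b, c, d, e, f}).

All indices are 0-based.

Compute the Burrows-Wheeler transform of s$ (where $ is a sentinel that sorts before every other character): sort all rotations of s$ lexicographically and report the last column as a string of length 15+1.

rank  rotation          last
    0  $fbbeecccbfbfffa  a
    1  a$fbbeecccbfbfff  f
    2  bbeecccbfbfffa$f  f
    3  beecccbfbfffa$fb  b
    4  bfbfffa$fbbeeccc  c
    5  bfffa$fbbeecccbf  f
    6  cbfbfffa$fbbeecc  c
    7  ccbfbfffa$fbbeec  c
    8  cccbfbfffa$fbbee  e
    9  ecccbfbfffa$fbbe  e
   10  eecccbfbfffa$fbb  b
   11  fa$fbbeecccbfbff  f
   12  fbbeecccbfbfffa$  $
   13  fbfffa$fbbeecccb  b
   14  ffa$fbbeecccbfbf  f
   15  fffa$fbbeecccbfb  b

affbcfcceebf$bfb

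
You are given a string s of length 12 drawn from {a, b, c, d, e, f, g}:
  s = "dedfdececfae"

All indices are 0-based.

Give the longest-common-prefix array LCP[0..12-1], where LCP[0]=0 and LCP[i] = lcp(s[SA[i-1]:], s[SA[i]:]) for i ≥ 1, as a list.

rank | idx | suffix
   0 |  10 | ae
   1 |   6 | cecfae
   2 |   8 | cfae
   3 |   4 | dececfae
   4 |   0 | dedfdececfae
   5 |   2 | dfdececfae
   6 |  11 | e
   7 |   5 | ececfae
   8 |   7 | ecfae
   9 |   1 | edfdececfae
  10 |   9 | fae
  11 |   3 | fdececfae

SA = [10, 6, 8, 4, 0, 2, 11, 5, 7, 1, 9, 3]
rank  pair      lcp
   1  s[10:],s[6:]  0  ''
   2  s[6:],s[8:]  1  'c'
   3  s[8:],s[4:]  0  ''
   4  s[4:],s[0:]  2  'de'
   5  s[0:],s[2:]  1  'd'
   6  s[2:],s[11:]  0  ''
   7  s[11:],s[5:]  1  'e'
   8  s[5:],s[7:]  2  'ec'
   9  s[7:],s[1:]  1  'e'
  10  s[1:],s[9:]  0  ''
  11  s[9:],s[3:]  1  'f'

[0, 0, 1, 0, 2, 1, 0, 1, 2, 1, 0, 1]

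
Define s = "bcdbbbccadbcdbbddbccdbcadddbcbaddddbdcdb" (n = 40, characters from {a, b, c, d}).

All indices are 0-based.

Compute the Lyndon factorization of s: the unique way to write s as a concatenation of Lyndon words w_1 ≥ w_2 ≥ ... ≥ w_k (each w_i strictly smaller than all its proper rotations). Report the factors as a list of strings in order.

["bcd", "bbbcc", "adbcdbbddbccdbcadddbcbaddddbdcdb"]

emit factor 1: 'bcd' (i=0, period=3)
emit factor 2: 'bbbcc' (i=3, period=5)
emit factor 3: 'adbcdbbddbccdbcadddbcbaddddbdcdb' (i=8, period=32)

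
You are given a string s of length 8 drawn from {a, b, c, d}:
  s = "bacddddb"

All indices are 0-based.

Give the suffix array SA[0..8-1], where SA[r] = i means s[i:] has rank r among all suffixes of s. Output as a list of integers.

[1, 7, 0, 2, 6, 5, 4, 3]

rank | idx | suffix
   0 |   1 | acddddb
   1 |   7 | b
   2 |   0 | bacddddb
   3 |   2 | cddddb
   4 |   6 | db
   5 |   5 | ddb
   6 |   4 | dddb
   7 |   3 | ddddb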